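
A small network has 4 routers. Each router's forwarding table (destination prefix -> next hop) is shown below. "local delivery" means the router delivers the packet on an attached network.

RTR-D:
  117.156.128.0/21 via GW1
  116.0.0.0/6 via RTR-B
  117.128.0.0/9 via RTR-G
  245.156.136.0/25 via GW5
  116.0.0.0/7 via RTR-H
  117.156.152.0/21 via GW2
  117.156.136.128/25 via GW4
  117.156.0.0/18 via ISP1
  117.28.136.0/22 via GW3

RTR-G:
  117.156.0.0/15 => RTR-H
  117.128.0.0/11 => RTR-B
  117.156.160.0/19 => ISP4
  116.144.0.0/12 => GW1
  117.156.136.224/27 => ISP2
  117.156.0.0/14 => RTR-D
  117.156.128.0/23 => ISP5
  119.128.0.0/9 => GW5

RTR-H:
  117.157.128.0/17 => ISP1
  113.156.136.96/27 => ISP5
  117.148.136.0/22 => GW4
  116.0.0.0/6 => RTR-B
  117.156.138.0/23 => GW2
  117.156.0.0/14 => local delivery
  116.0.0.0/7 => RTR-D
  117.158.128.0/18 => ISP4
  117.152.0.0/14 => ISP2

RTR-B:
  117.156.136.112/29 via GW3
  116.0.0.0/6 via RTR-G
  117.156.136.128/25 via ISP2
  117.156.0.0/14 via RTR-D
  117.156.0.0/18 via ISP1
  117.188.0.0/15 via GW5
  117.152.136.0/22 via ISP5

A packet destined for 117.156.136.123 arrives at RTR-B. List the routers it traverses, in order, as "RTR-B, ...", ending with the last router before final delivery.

RTR-B, RTR-D, RTR-G, RTR-H

At RTR-B: longest match for 117.156.136.123 is 117.156.0.0/14 -> RTR-D
At RTR-D: longest match for 117.156.136.123 is 117.128.0.0/9 -> RTR-G
At RTR-G: longest match for 117.156.136.123 is 117.156.0.0/15 -> RTR-H
At RTR-H: longest match for 117.156.136.123 is 117.156.0.0/14 -> local delivery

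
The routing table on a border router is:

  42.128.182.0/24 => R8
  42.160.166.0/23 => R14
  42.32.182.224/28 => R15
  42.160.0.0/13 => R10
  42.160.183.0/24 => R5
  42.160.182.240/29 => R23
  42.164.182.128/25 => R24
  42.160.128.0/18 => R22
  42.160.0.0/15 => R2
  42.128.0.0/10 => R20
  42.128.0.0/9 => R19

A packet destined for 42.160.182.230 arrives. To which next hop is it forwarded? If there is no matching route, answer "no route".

R22

Routes whose prefix contains 42.160.182.230:
  42.128.0.0/9 (42.128.0.0 - 42.255.255.255) -> R19
  42.128.0.0/10 (42.128.0.0 - 42.191.255.255) -> R20
  42.160.0.0/13 (42.160.0.0 - 42.167.255.255) -> R10
  42.160.0.0/15 (42.160.0.0 - 42.161.255.255) -> R2
  42.160.128.0/18 (42.160.128.0 - 42.160.191.255) -> R22
More-specific entries that do NOT match:
  42.160.182.240/29 (42.160.182.240 - 42.160.182.247) does not contain 42.160.182.230
  42.32.182.224/28 (42.32.182.224 - 42.32.182.239) does not contain 42.160.182.230
  42.164.182.128/25 (42.164.182.128 - 42.164.182.255) does not contain 42.160.182.230
  42.128.182.0/24 (42.128.182.0 - 42.128.182.255) does not contain 42.160.182.230
  42.160.183.0/24 (42.160.183.0 - 42.160.183.255) does not contain 42.160.182.230
  42.160.166.0/23 (42.160.166.0 - 42.160.167.255) does not contain 42.160.182.230
Longest matching prefix is /18 -> next hop R22.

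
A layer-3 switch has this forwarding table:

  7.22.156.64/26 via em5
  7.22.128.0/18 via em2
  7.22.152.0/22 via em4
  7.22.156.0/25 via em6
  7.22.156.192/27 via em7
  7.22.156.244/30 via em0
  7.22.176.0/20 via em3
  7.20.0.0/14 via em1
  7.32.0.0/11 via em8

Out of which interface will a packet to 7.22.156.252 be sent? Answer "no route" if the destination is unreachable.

em2

Routes whose prefix contains 7.22.156.252:
  7.20.0.0/14 (7.20.0.0 - 7.23.255.255) -> em1
  7.22.128.0/18 (7.22.128.0 - 7.22.191.255) -> em2
More-specific entries that do NOT match:
  7.22.156.244/30 (7.22.156.244 - 7.22.156.247) does not contain 7.22.156.252
  7.22.156.192/27 (7.22.156.192 - 7.22.156.223) does not contain 7.22.156.252
  7.22.156.64/26 (7.22.156.64 - 7.22.156.127) does not contain 7.22.156.252
  7.22.156.0/25 (7.22.156.0 - 7.22.156.127) does not contain 7.22.156.252
  7.22.152.0/22 (7.22.152.0 - 7.22.155.255) does not contain 7.22.156.252
  7.22.176.0/20 (7.22.176.0 - 7.22.191.255) does not contain 7.22.156.252
Longest matching prefix is /18 -> interface em2.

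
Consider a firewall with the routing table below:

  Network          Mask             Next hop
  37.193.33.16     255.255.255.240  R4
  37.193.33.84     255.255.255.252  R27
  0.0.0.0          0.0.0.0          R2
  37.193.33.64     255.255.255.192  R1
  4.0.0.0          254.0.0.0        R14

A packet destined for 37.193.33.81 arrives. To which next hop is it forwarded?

R1

Routes whose prefix contains 37.193.33.81:
  0.0.0.0/0 (default, matches everything) -> R2
  37.193.33.64/26 (37.193.33.64 - 37.193.33.127) -> R1
More-specific entries that do NOT match:
  37.193.33.84/30 (37.193.33.84 - 37.193.33.87) does not contain 37.193.33.81
  37.193.33.16/28 (37.193.33.16 - 37.193.33.31) does not contain 37.193.33.81
Longest matching prefix is /26 -> next hop R1.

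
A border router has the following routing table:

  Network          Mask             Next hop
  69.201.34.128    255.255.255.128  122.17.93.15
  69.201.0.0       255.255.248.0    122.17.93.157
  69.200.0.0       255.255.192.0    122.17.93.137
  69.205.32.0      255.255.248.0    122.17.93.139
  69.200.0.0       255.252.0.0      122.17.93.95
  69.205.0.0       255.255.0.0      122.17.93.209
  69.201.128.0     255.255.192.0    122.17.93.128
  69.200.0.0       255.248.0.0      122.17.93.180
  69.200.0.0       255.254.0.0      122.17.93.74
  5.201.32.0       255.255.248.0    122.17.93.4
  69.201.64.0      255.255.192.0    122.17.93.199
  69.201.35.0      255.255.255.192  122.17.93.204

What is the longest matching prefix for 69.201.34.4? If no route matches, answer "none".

Entries matching 69.201.34.4:
  69.200.0.0/13 (69.200.0.0 - 69.207.255.255)
  69.200.0.0/14 (69.200.0.0 - 69.203.255.255)
  69.200.0.0/15 (69.200.0.0 - 69.201.255.255)
Most specific is 69.200.0.0/15.

69.200.0.0/15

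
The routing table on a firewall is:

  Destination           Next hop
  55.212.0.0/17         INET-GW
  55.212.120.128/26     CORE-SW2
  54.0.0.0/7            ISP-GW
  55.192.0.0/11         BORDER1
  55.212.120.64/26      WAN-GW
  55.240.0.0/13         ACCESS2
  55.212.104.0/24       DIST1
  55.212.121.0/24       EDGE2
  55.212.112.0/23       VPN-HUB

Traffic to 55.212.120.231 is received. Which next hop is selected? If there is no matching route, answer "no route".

Routes whose prefix contains 55.212.120.231:
  54.0.0.0/7 (54.0.0.0 - 55.255.255.255) -> ISP-GW
  55.192.0.0/11 (55.192.0.0 - 55.223.255.255) -> BORDER1
  55.212.0.0/17 (55.212.0.0 - 55.212.127.255) -> INET-GW
More-specific entries that do NOT match:
  55.212.120.128/26 (55.212.120.128 - 55.212.120.191) does not contain 55.212.120.231
  55.212.120.64/26 (55.212.120.64 - 55.212.120.127) does not contain 55.212.120.231
  55.212.104.0/24 (55.212.104.0 - 55.212.104.255) does not contain 55.212.120.231
  55.212.121.0/24 (55.212.121.0 - 55.212.121.255) does not contain 55.212.120.231
  55.212.112.0/23 (55.212.112.0 - 55.212.113.255) does not contain 55.212.120.231
Longest matching prefix is /17 -> next hop INET-GW.

INET-GW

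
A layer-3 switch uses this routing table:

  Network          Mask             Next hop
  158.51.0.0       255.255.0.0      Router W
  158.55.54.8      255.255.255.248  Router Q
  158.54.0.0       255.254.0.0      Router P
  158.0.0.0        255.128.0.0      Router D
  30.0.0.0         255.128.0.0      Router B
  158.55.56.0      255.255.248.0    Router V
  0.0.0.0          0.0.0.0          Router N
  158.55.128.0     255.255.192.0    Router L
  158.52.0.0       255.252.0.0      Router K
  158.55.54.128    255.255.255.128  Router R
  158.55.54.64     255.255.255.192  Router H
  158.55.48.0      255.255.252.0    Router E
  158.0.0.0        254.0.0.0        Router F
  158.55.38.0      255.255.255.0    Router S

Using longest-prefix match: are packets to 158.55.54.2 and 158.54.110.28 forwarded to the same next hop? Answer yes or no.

158.55.54.2: longest match 158.54.0.0/15 -> Router P
158.54.110.28: longest match 158.54.0.0/15 -> Router P

yes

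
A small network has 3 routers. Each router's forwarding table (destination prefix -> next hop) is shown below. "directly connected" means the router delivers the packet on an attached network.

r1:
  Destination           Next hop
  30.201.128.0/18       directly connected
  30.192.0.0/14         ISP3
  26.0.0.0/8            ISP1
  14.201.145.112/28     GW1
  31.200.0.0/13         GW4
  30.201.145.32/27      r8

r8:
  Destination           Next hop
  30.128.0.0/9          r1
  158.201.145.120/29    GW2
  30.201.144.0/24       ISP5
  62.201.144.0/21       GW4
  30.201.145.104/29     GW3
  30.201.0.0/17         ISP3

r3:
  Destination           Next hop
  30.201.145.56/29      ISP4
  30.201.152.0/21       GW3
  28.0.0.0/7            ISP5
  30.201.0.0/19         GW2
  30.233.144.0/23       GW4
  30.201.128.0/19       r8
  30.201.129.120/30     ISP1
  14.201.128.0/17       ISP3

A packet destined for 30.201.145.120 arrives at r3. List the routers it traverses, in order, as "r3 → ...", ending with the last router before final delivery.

r3 → r8 → r1

At r3: longest match for 30.201.145.120 is 30.201.128.0/19 -> r8
At r8: longest match for 30.201.145.120 is 30.128.0.0/9 -> r1
At r1: longest match for 30.201.145.120 is 30.201.128.0/18 -> directly connected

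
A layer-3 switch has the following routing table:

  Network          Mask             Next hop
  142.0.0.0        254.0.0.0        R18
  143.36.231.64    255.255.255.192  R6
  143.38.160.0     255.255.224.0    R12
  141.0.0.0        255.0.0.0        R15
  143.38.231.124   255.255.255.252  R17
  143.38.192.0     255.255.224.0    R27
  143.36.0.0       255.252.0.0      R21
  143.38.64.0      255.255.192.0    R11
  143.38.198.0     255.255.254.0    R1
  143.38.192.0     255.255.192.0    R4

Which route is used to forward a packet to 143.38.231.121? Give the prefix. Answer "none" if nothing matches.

143.38.192.0/18

Entries matching 143.38.231.121:
  142.0.0.0/7 (142.0.0.0 - 143.255.255.255)
  143.36.0.0/14 (143.36.0.0 - 143.39.255.255)
  143.38.192.0/18 (143.38.192.0 - 143.38.255.255)
Most specific is 143.38.192.0/18.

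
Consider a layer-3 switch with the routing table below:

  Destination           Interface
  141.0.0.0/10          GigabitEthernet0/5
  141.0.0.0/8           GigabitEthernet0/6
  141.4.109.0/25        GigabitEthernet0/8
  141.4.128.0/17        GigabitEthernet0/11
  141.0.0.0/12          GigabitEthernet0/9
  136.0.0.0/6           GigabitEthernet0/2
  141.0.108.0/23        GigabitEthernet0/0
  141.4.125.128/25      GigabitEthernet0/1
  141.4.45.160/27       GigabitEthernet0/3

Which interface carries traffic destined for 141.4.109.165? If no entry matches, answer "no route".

Routes whose prefix contains 141.4.109.165:
  141.0.0.0/8 (141.0.0.0 - 141.255.255.255) -> GigabitEthernet0/6
  141.0.0.0/10 (141.0.0.0 - 141.63.255.255) -> GigabitEthernet0/5
  141.0.0.0/12 (141.0.0.0 - 141.15.255.255) -> GigabitEthernet0/9
More-specific entries that do NOT match:
  141.4.45.160/27 (141.4.45.160 - 141.4.45.191) does not contain 141.4.109.165
  141.4.109.0/25 (141.4.109.0 - 141.4.109.127) does not contain 141.4.109.165
  141.4.125.128/25 (141.4.125.128 - 141.4.125.255) does not contain 141.4.109.165
  141.0.108.0/23 (141.0.108.0 - 141.0.109.255) does not contain 141.4.109.165
  141.4.128.0/17 (141.4.128.0 - 141.4.255.255) does not contain 141.4.109.165
Longest matching prefix is /12 -> interface GigabitEthernet0/9.

GigabitEthernet0/9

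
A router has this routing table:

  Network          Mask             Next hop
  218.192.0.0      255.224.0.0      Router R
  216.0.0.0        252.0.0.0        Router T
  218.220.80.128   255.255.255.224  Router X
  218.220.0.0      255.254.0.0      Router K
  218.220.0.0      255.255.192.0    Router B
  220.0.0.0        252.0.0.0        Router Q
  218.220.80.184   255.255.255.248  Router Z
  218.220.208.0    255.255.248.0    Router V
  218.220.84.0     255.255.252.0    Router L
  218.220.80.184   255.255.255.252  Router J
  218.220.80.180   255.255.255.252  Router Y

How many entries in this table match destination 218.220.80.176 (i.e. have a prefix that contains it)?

3

Prefixes containing 218.220.80.176:
  216.0.0.0/6 (216.0.0.0 - 219.255.255.255)
  218.192.0.0/11 (218.192.0.0 - 218.223.255.255)
  218.220.0.0/15 (218.220.0.0 - 218.221.255.255)
Total matching entries: 3.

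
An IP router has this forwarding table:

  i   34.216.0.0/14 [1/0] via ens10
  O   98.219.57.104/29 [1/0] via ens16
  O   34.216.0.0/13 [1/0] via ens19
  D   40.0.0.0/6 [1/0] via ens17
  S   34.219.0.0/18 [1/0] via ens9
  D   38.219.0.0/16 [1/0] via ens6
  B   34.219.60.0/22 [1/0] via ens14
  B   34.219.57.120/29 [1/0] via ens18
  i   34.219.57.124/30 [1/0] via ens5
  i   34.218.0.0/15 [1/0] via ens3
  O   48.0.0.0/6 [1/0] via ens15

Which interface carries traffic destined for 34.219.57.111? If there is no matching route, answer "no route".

ens9

Routes whose prefix contains 34.219.57.111:
  34.216.0.0/13 (34.216.0.0 - 34.223.255.255) -> ens19
  34.216.0.0/14 (34.216.0.0 - 34.219.255.255) -> ens10
  34.218.0.0/15 (34.218.0.0 - 34.219.255.255) -> ens3
  34.219.0.0/18 (34.219.0.0 - 34.219.63.255) -> ens9
More-specific entries that do NOT match:
  34.219.57.124/30 (34.219.57.124 - 34.219.57.127) does not contain 34.219.57.111
  98.219.57.104/29 (98.219.57.104 - 98.219.57.111) does not contain 34.219.57.111
  34.219.57.120/29 (34.219.57.120 - 34.219.57.127) does not contain 34.219.57.111
  34.219.60.0/22 (34.219.60.0 - 34.219.63.255) does not contain 34.219.57.111
Longest matching prefix is /18 -> interface ens9.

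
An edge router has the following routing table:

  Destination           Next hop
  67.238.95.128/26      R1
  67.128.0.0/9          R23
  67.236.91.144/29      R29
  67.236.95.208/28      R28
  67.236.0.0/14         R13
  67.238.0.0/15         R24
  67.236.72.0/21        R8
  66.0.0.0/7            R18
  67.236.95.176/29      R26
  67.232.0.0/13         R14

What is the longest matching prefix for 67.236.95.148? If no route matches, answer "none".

Entries matching 67.236.95.148:
  66.0.0.0/7 (66.0.0.0 - 67.255.255.255)
  67.128.0.0/9 (67.128.0.0 - 67.255.255.255)
  67.232.0.0/13 (67.232.0.0 - 67.239.255.255)
  67.236.0.0/14 (67.236.0.0 - 67.239.255.255)
Most specific is 67.236.0.0/14.

67.236.0.0/14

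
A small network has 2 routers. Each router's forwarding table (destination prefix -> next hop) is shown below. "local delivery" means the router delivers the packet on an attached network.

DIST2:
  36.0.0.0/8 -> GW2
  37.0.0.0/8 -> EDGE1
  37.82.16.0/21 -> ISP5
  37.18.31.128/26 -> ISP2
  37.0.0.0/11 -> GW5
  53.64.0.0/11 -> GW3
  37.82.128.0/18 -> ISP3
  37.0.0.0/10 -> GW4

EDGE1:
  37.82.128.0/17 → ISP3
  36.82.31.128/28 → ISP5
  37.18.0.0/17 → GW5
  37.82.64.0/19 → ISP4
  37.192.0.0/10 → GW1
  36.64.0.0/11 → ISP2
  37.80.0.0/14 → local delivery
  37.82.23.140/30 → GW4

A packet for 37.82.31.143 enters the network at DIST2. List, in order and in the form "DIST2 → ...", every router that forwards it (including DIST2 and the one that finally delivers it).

DIST2 → EDGE1

At DIST2: longest match for 37.82.31.143 is 37.0.0.0/8 -> EDGE1
At EDGE1: longest match for 37.82.31.143 is 37.80.0.0/14 -> local delivery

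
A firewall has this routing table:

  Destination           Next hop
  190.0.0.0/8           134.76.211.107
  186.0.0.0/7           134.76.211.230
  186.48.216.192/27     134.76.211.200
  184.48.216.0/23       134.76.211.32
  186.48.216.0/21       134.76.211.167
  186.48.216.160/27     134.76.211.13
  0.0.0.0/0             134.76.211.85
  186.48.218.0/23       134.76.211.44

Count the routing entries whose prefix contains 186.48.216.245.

3

Prefixes containing 186.48.216.245:
  0.0.0.0/0 (default, matches everything)
  186.0.0.0/7 (186.0.0.0 - 187.255.255.255)
  186.48.216.0/21 (186.48.216.0 - 186.48.223.255)
Total matching entries: 3.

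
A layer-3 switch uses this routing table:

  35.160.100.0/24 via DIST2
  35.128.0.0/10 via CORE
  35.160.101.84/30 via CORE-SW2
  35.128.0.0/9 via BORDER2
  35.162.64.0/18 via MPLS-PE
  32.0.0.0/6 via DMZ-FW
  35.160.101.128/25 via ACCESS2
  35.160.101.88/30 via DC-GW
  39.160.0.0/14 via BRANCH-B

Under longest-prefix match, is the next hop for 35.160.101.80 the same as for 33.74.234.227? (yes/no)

35.160.101.80: longest match 35.128.0.0/10 -> CORE
33.74.234.227: longest match 32.0.0.0/6 -> DMZ-FW

no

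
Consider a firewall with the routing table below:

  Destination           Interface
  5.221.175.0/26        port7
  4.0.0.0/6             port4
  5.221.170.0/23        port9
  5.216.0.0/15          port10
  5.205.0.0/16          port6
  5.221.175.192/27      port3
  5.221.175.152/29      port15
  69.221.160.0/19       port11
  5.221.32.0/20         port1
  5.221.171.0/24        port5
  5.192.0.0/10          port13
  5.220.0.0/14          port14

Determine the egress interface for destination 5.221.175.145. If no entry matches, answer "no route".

Routes whose prefix contains 5.221.175.145:
  4.0.0.0/6 (4.0.0.0 - 7.255.255.255) -> port4
  5.192.0.0/10 (5.192.0.0 - 5.255.255.255) -> port13
  5.220.0.0/14 (5.220.0.0 - 5.223.255.255) -> port14
More-specific entries that do NOT match:
  5.221.175.152/29 (5.221.175.152 - 5.221.175.159) does not contain 5.221.175.145
  5.221.175.192/27 (5.221.175.192 - 5.221.175.223) does not contain 5.221.175.145
  5.221.175.0/26 (5.221.175.0 - 5.221.175.63) does not contain 5.221.175.145
  5.221.171.0/24 (5.221.171.0 - 5.221.171.255) does not contain 5.221.175.145
  5.221.170.0/23 (5.221.170.0 - 5.221.171.255) does not contain 5.221.175.145
  5.221.32.0/20 (5.221.32.0 - 5.221.47.255) does not contain 5.221.175.145
  69.221.160.0/19 (69.221.160.0 - 69.221.191.255) does not contain 5.221.175.145
  5.205.0.0/16 (5.205.0.0 - 5.205.255.255) does not contain 5.221.175.145
  5.216.0.0/15 (5.216.0.0 - 5.217.255.255) does not contain 5.221.175.145
Longest matching prefix is /14 -> interface port14.

port14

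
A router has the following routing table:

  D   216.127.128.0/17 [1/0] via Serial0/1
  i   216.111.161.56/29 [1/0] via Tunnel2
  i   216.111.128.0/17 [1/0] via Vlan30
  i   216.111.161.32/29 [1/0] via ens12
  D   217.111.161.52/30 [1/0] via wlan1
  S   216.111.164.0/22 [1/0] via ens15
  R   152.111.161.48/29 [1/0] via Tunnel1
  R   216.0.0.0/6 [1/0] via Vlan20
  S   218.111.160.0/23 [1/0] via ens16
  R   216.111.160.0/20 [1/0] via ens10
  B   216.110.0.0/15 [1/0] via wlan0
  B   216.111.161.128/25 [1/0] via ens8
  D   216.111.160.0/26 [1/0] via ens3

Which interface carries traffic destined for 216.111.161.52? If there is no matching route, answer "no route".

ens10

Routes whose prefix contains 216.111.161.52:
  216.0.0.0/6 (216.0.0.0 - 219.255.255.255) -> Vlan20
  216.110.0.0/15 (216.110.0.0 - 216.111.255.255) -> wlan0
  216.111.128.0/17 (216.111.128.0 - 216.111.255.255) -> Vlan30
  216.111.160.0/20 (216.111.160.0 - 216.111.175.255) -> ens10
More-specific entries that do NOT match:
  217.111.161.52/30 (217.111.161.52 - 217.111.161.55) does not contain 216.111.161.52
  216.111.161.56/29 (216.111.161.56 - 216.111.161.63) does not contain 216.111.161.52
  216.111.161.32/29 (216.111.161.32 - 216.111.161.39) does not contain 216.111.161.52
  152.111.161.48/29 (152.111.161.48 - 152.111.161.55) does not contain 216.111.161.52
  216.111.160.0/26 (216.111.160.0 - 216.111.160.63) does not contain 216.111.161.52
  216.111.161.128/25 (216.111.161.128 - 216.111.161.255) does not contain 216.111.161.52
  218.111.160.0/23 (218.111.160.0 - 218.111.161.255) does not contain 216.111.161.52
  216.111.164.0/22 (216.111.164.0 - 216.111.167.255) does not contain 216.111.161.52
Longest matching prefix is /20 -> interface ens10.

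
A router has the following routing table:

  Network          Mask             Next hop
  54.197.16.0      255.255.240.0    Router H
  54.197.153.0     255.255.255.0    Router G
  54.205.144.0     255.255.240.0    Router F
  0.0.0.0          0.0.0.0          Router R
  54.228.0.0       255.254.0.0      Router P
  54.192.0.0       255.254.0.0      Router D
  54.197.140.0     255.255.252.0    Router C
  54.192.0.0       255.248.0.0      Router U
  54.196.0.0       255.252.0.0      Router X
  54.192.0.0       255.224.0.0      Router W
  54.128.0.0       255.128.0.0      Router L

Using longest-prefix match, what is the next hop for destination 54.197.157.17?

Routes whose prefix contains 54.197.157.17:
  0.0.0.0/0 (default, matches everything) -> Router R
  54.128.0.0/9 (54.128.0.0 - 54.255.255.255) -> Router L
  54.192.0.0/11 (54.192.0.0 - 54.223.255.255) -> Router W
  54.192.0.0/13 (54.192.0.0 - 54.199.255.255) -> Router U
  54.196.0.0/14 (54.196.0.0 - 54.199.255.255) -> Router X
More-specific entries that do NOT match:
  54.197.153.0/24 (54.197.153.0 - 54.197.153.255) does not contain 54.197.157.17
  54.197.140.0/22 (54.197.140.0 - 54.197.143.255) does not contain 54.197.157.17
  54.197.16.0/20 (54.197.16.0 - 54.197.31.255) does not contain 54.197.157.17
  54.205.144.0/20 (54.205.144.0 - 54.205.159.255) does not contain 54.197.157.17
  54.228.0.0/15 (54.228.0.0 - 54.229.255.255) does not contain 54.197.157.17
  54.192.0.0/15 (54.192.0.0 - 54.193.255.255) does not contain 54.197.157.17
Longest matching prefix is /14 -> next hop Router X.

Router X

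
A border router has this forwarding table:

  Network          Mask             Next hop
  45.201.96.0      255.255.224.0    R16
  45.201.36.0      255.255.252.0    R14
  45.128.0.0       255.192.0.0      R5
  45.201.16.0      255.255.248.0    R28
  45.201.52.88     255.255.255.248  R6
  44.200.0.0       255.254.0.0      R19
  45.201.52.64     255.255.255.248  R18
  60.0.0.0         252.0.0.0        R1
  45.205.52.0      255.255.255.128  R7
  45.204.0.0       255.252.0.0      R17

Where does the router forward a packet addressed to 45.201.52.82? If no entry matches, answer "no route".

no route

No entry's prefix contains 45.201.52.82; there is no default route.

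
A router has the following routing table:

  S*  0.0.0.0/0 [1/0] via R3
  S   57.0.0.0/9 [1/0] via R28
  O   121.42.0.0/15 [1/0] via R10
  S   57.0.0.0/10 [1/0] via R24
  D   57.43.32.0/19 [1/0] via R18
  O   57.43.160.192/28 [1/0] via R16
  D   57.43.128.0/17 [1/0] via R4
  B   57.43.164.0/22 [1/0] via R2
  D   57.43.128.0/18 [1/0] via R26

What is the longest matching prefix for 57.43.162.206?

Entries matching 57.43.162.206:
  0.0.0.0/0 (default, matches everything)
  57.0.0.0/9 (57.0.0.0 - 57.127.255.255)
  57.0.0.0/10 (57.0.0.0 - 57.63.255.255)
  57.43.128.0/17 (57.43.128.0 - 57.43.255.255)
  57.43.128.0/18 (57.43.128.0 - 57.43.191.255)
Most specific is 57.43.128.0/18.

57.43.128.0/18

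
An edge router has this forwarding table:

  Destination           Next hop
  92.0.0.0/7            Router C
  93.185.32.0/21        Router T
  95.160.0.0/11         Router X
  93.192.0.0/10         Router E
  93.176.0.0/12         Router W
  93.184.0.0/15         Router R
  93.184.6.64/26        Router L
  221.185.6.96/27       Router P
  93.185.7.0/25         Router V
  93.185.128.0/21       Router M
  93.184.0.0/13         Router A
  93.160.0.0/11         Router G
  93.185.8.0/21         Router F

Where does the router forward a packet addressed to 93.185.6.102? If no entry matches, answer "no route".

Routes whose prefix contains 93.185.6.102:
  92.0.0.0/7 (92.0.0.0 - 93.255.255.255) -> Router C
  93.160.0.0/11 (93.160.0.0 - 93.191.255.255) -> Router G
  93.176.0.0/12 (93.176.0.0 - 93.191.255.255) -> Router W
  93.184.0.0/13 (93.184.0.0 - 93.191.255.255) -> Router A
  93.184.0.0/15 (93.184.0.0 - 93.185.255.255) -> Router R
More-specific entries that do NOT match:
  221.185.6.96/27 (221.185.6.96 - 221.185.6.127) does not contain 93.185.6.102
  93.184.6.64/26 (93.184.6.64 - 93.184.6.127) does not contain 93.185.6.102
  93.185.7.0/25 (93.185.7.0 - 93.185.7.127) does not contain 93.185.6.102
  93.185.32.0/21 (93.185.32.0 - 93.185.39.255) does not contain 93.185.6.102
  93.185.128.0/21 (93.185.128.0 - 93.185.135.255) does not contain 93.185.6.102
  93.185.8.0/21 (93.185.8.0 - 93.185.15.255) does not contain 93.185.6.102
Longest matching prefix is /15 -> next hop Router R.

Router R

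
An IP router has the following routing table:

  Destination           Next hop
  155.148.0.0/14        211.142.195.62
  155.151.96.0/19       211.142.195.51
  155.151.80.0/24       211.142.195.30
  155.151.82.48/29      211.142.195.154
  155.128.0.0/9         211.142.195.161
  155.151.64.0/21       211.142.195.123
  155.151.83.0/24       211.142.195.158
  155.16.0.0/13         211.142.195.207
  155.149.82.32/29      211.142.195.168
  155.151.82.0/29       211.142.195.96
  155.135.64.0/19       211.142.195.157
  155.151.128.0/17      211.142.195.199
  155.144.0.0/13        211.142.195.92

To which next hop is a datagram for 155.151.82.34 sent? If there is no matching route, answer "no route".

Routes whose prefix contains 155.151.82.34:
  155.128.0.0/9 (155.128.0.0 - 155.255.255.255) -> 211.142.195.161
  155.144.0.0/13 (155.144.0.0 - 155.151.255.255) -> 211.142.195.92
  155.148.0.0/14 (155.148.0.0 - 155.151.255.255) -> 211.142.195.62
More-specific entries that do NOT match:
  155.151.82.48/29 (155.151.82.48 - 155.151.82.55) does not contain 155.151.82.34
  155.149.82.32/29 (155.149.82.32 - 155.149.82.39) does not contain 155.151.82.34
  155.151.82.0/29 (155.151.82.0 - 155.151.82.7) does not contain 155.151.82.34
  155.151.80.0/24 (155.151.80.0 - 155.151.80.255) does not contain 155.151.82.34
  155.151.83.0/24 (155.151.83.0 - 155.151.83.255) does not contain 155.151.82.34
  155.151.64.0/21 (155.151.64.0 - 155.151.71.255) does not contain 155.151.82.34
  155.151.96.0/19 (155.151.96.0 - 155.151.127.255) does not contain 155.151.82.34
  155.135.64.0/19 (155.135.64.0 - 155.135.95.255) does not contain 155.151.82.34
  155.151.128.0/17 (155.151.128.0 - 155.151.255.255) does not contain 155.151.82.34
Longest matching prefix is /14 -> next hop 211.142.195.62.

211.142.195.62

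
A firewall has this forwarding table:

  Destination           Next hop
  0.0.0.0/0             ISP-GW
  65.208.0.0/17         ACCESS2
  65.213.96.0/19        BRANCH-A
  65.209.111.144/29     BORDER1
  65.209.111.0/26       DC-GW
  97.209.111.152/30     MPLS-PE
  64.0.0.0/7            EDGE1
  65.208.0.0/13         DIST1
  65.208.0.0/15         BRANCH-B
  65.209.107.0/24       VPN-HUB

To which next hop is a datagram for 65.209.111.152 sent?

BRANCH-B

Routes whose prefix contains 65.209.111.152:
  0.0.0.0/0 (default, matches everything) -> ISP-GW
  64.0.0.0/7 (64.0.0.0 - 65.255.255.255) -> EDGE1
  65.208.0.0/13 (65.208.0.0 - 65.215.255.255) -> DIST1
  65.208.0.0/15 (65.208.0.0 - 65.209.255.255) -> BRANCH-B
More-specific entries that do NOT match:
  97.209.111.152/30 (97.209.111.152 - 97.209.111.155) does not contain 65.209.111.152
  65.209.111.144/29 (65.209.111.144 - 65.209.111.151) does not contain 65.209.111.152
  65.209.111.0/26 (65.209.111.0 - 65.209.111.63) does not contain 65.209.111.152
  65.209.107.0/24 (65.209.107.0 - 65.209.107.255) does not contain 65.209.111.152
  65.213.96.0/19 (65.213.96.0 - 65.213.127.255) does not contain 65.209.111.152
  65.208.0.0/17 (65.208.0.0 - 65.208.127.255) does not contain 65.209.111.152
Longest matching prefix is /15 -> next hop BRANCH-B.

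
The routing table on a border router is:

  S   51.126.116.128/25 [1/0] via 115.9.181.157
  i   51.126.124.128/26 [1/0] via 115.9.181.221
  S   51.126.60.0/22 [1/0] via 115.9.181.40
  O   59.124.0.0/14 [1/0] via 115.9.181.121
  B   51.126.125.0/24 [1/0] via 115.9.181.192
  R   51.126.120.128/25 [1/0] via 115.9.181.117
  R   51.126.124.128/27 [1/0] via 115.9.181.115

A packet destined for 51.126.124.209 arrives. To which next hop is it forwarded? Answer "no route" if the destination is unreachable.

No entry's prefix contains 51.126.124.209; there is no default route.

no route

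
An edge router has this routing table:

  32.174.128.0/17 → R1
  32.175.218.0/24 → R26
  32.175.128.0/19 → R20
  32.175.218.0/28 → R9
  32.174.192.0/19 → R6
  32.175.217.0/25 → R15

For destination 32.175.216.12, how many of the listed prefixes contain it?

0

No listed prefix contains 32.175.216.12.
Total matching entries: 0.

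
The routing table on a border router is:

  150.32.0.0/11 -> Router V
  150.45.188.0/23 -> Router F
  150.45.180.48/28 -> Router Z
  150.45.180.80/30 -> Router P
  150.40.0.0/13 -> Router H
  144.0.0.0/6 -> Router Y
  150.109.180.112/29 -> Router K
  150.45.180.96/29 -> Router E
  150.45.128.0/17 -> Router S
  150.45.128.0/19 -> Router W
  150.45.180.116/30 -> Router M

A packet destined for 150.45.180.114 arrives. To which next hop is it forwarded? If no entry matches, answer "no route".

Router S

Routes whose prefix contains 150.45.180.114:
  150.32.0.0/11 (150.32.0.0 - 150.63.255.255) -> Router V
  150.40.0.0/13 (150.40.0.0 - 150.47.255.255) -> Router H
  150.45.128.0/17 (150.45.128.0 - 150.45.255.255) -> Router S
More-specific entries that do NOT match:
  150.45.180.80/30 (150.45.180.80 - 150.45.180.83) does not contain 150.45.180.114
  150.45.180.116/30 (150.45.180.116 - 150.45.180.119) does not contain 150.45.180.114
  150.109.180.112/29 (150.109.180.112 - 150.109.180.119) does not contain 150.45.180.114
  150.45.180.96/29 (150.45.180.96 - 150.45.180.103) does not contain 150.45.180.114
  150.45.180.48/28 (150.45.180.48 - 150.45.180.63) does not contain 150.45.180.114
  150.45.188.0/23 (150.45.188.0 - 150.45.189.255) does not contain 150.45.180.114
  150.45.128.0/19 (150.45.128.0 - 150.45.159.255) does not contain 150.45.180.114
Longest matching prefix is /17 -> next hop Router S.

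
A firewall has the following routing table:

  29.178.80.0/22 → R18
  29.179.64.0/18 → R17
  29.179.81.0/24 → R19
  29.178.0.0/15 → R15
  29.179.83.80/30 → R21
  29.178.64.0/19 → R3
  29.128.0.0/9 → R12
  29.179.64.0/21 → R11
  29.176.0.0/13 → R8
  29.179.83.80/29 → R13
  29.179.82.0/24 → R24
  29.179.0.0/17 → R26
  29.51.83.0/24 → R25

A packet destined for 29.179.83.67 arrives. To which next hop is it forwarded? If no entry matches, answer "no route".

R17

Routes whose prefix contains 29.179.83.67:
  29.128.0.0/9 (29.128.0.0 - 29.255.255.255) -> R12
  29.176.0.0/13 (29.176.0.0 - 29.183.255.255) -> R8
  29.178.0.0/15 (29.178.0.0 - 29.179.255.255) -> R15
  29.179.0.0/17 (29.179.0.0 - 29.179.127.255) -> R26
  29.179.64.0/18 (29.179.64.0 - 29.179.127.255) -> R17
More-specific entries that do NOT match:
  29.179.83.80/30 (29.179.83.80 - 29.179.83.83) does not contain 29.179.83.67
  29.179.83.80/29 (29.179.83.80 - 29.179.83.87) does not contain 29.179.83.67
  29.179.81.0/24 (29.179.81.0 - 29.179.81.255) does not contain 29.179.83.67
  29.179.82.0/24 (29.179.82.0 - 29.179.82.255) does not contain 29.179.83.67
  29.51.83.0/24 (29.51.83.0 - 29.51.83.255) does not contain 29.179.83.67
  29.178.80.0/22 (29.178.80.0 - 29.178.83.255) does not contain 29.179.83.67
  29.179.64.0/21 (29.179.64.0 - 29.179.71.255) does not contain 29.179.83.67
  29.178.64.0/19 (29.178.64.0 - 29.178.95.255) does not contain 29.179.83.67
Longest matching prefix is /18 -> next hop R17.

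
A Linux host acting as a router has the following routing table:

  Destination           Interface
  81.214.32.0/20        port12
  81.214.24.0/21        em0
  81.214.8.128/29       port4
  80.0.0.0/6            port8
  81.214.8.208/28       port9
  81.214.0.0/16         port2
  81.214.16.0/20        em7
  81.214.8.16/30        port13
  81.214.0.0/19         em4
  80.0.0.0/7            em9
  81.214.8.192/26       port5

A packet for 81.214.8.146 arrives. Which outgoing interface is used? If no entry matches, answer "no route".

Routes whose prefix contains 81.214.8.146:
  80.0.0.0/6 (80.0.0.0 - 83.255.255.255) -> port8
  80.0.0.0/7 (80.0.0.0 - 81.255.255.255) -> em9
  81.214.0.0/16 (81.214.0.0 - 81.214.255.255) -> port2
  81.214.0.0/19 (81.214.0.0 - 81.214.31.255) -> em4
More-specific entries that do NOT match:
  81.214.8.16/30 (81.214.8.16 - 81.214.8.19) does not contain 81.214.8.146
  81.214.8.128/29 (81.214.8.128 - 81.214.8.135) does not contain 81.214.8.146
  81.214.8.208/28 (81.214.8.208 - 81.214.8.223) does not contain 81.214.8.146
  81.214.8.192/26 (81.214.8.192 - 81.214.8.255) does not contain 81.214.8.146
  81.214.24.0/21 (81.214.24.0 - 81.214.31.255) does not contain 81.214.8.146
  81.214.32.0/20 (81.214.32.0 - 81.214.47.255) does not contain 81.214.8.146
  81.214.16.0/20 (81.214.16.0 - 81.214.31.255) does not contain 81.214.8.146
Longest matching prefix is /19 -> interface em4.

em4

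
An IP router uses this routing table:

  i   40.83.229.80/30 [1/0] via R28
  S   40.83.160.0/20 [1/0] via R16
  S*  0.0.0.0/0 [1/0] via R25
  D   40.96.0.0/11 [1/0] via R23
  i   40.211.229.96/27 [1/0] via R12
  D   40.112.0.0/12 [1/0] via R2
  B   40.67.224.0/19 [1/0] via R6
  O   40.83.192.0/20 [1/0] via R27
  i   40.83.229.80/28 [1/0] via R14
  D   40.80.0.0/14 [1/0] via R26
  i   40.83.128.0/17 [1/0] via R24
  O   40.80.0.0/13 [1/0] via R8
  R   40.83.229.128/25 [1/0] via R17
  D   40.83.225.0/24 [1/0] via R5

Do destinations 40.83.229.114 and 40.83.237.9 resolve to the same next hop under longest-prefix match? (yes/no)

yes

40.83.229.114: longest match 40.83.128.0/17 -> R24
40.83.237.9: longest match 40.83.128.0/17 -> R24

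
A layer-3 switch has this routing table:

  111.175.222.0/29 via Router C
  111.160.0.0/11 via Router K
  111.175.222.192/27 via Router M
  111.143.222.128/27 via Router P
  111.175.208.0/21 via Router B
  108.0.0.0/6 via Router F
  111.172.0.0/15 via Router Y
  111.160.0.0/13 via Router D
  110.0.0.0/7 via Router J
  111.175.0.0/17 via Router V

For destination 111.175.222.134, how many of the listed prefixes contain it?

3

Prefixes containing 111.175.222.134:
  108.0.0.0/6 (108.0.0.0 - 111.255.255.255)
  110.0.0.0/7 (110.0.0.0 - 111.255.255.255)
  111.160.0.0/11 (111.160.0.0 - 111.191.255.255)
Total matching entries: 3.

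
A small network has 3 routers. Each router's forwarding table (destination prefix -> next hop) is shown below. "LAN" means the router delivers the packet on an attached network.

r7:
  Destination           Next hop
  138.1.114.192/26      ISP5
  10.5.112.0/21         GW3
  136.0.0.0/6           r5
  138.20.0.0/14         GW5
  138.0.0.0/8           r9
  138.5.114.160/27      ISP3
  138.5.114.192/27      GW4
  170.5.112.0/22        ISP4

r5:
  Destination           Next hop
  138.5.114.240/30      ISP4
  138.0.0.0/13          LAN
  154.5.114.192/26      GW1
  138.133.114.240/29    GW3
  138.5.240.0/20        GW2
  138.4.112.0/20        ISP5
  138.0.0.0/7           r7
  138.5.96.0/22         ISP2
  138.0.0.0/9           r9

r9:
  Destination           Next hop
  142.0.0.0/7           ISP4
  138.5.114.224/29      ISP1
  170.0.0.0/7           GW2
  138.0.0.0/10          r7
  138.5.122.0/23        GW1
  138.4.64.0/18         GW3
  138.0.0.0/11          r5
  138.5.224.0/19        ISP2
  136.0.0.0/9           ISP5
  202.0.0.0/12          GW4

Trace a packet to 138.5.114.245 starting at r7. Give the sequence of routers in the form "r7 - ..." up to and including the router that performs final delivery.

At r7: longest match for 138.5.114.245 is 138.0.0.0/8 -> r9
At r9: longest match for 138.5.114.245 is 138.0.0.0/11 -> r5
At r5: longest match for 138.5.114.245 is 138.0.0.0/13 -> LAN

r7 - r9 - r5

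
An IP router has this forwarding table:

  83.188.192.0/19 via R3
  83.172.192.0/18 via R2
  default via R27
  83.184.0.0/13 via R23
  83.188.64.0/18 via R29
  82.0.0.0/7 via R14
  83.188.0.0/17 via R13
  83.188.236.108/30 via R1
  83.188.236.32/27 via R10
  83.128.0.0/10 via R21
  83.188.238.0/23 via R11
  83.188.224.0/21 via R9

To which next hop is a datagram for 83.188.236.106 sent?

R23

Routes whose prefix contains 83.188.236.106:
  0.0.0.0/0 (default, matches everything) -> R27
  82.0.0.0/7 (82.0.0.0 - 83.255.255.255) -> R14
  83.128.0.0/10 (83.128.0.0 - 83.191.255.255) -> R21
  83.184.0.0/13 (83.184.0.0 - 83.191.255.255) -> R23
More-specific entries that do NOT match:
  83.188.236.108/30 (83.188.236.108 - 83.188.236.111) does not contain 83.188.236.106
  83.188.236.32/27 (83.188.236.32 - 83.188.236.63) does not contain 83.188.236.106
  83.188.238.0/23 (83.188.238.0 - 83.188.239.255) does not contain 83.188.236.106
  83.188.224.0/21 (83.188.224.0 - 83.188.231.255) does not contain 83.188.236.106
  83.188.192.0/19 (83.188.192.0 - 83.188.223.255) does not contain 83.188.236.106
  83.172.192.0/18 (83.172.192.0 - 83.172.255.255) does not contain 83.188.236.106
  83.188.64.0/18 (83.188.64.0 - 83.188.127.255) does not contain 83.188.236.106
  83.188.0.0/17 (83.188.0.0 - 83.188.127.255) does not contain 83.188.236.106
Longest matching prefix is /13 -> next hop R23.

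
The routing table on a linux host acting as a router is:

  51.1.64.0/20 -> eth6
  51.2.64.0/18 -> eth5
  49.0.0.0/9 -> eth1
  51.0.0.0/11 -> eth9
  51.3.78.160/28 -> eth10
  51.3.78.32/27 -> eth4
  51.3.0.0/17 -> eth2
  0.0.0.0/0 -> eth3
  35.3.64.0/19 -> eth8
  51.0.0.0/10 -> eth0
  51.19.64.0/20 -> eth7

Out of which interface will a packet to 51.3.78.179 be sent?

Routes whose prefix contains 51.3.78.179:
  0.0.0.0/0 (default, matches everything) -> eth3
  51.0.0.0/10 (51.0.0.0 - 51.63.255.255) -> eth0
  51.0.0.0/11 (51.0.0.0 - 51.31.255.255) -> eth9
  51.3.0.0/17 (51.3.0.0 - 51.3.127.255) -> eth2
More-specific entries that do NOT match:
  51.3.78.160/28 (51.3.78.160 - 51.3.78.175) does not contain 51.3.78.179
  51.3.78.32/27 (51.3.78.32 - 51.3.78.63) does not contain 51.3.78.179
  51.1.64.0/20 (51.1.64.0 - 51.1.79.255) does not contain 51.3.78.179
  51.19.64.0/20 (51.19.64.0 - 51.19.79.255) does not contain 51.3.78.179
  35.3.64.0/19 (35.3.64.0 - 35.3.95.255) does not contain 51.3.78.179
  51.2.64.0/18 (51.2.64.0 - 51.2.127.255) does not contain 51.3.78.179
Longest matching prefix is /17 -> interface eth2.

eth2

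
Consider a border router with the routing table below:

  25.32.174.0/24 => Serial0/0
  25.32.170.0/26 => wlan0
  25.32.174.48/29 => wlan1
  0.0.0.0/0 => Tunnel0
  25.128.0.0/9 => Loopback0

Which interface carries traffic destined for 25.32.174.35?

Routes whose prefix contains 25.32.174.35:
  0.0.0.0/0 (default, matches everything) -> Tunnel0
  25.32.174.0/24 (25.32.174.0 - 25.32.174.255) -> Serial0/0
More-specific entries that do NOT match:
  25.32.174.48/29 (25.32.174.48 - 25.32.174.55) does not contain 25.32.174.35
  25.32.170.0/26 (25.32.170.0 - 25.32.170.63) does not contain 25.32.174.35
Longest matching prefix is /24 -> interface Serial0/0.

Serial0/0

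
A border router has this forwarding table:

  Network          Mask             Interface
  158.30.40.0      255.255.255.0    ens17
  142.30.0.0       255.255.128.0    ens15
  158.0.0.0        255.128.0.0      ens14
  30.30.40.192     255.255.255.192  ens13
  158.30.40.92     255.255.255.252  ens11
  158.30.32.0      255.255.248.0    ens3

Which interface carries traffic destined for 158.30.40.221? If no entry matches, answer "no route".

ens17

Routes whose prefix contains 158.30.40.221:
  158.0.0.0/9 (158.0.0.0 - 158.127.255.255) -> ens14
  158.30.40.0/24 (158.30.40.0 - 158.30.40.255) -> ens17
More-specific entries that do NOT match:
  158.30.40.92/30 (158.30.40.92 - 158.30.40.95) does not contain 158.30.40.221
  30.30.40.192/26 (30.30.40.192 - 30.30.40.255) does not contain 158.30.40.221
Longest matching prefix is /24 -> interface ens17.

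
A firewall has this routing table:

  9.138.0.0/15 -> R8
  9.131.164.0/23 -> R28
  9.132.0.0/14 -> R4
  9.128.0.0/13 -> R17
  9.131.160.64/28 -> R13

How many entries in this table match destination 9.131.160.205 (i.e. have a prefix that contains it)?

1

Prefixes containing 9.131.160.205:
  9.128.0.0/13 (9.128.0.0 - 9.135.255.255)
Total matching entries: 1.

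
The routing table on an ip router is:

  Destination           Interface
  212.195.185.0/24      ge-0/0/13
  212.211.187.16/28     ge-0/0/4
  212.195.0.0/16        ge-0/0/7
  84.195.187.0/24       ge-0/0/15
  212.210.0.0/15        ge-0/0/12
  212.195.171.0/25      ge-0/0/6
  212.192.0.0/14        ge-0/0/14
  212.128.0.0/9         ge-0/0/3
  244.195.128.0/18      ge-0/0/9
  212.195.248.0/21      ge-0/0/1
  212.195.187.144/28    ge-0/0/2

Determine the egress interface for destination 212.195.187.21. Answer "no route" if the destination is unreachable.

Routes whose prefix contains 212.195.187.21:
  212.128.0.0/9 (212.128.0.0 - 212.255.255.255) -> ge-0/0/3
  212.192.0.0/14 (212.192.0.0 - 212.195.255.255) -> ge-0/0/14
  212.195.0.0/16 (212.195.0.0 - 212.195.255.255) -> ge-0/0/7
More-specific entries that do NOT match:
  212.211.187.16/28 (212.211.187.16 - 212.211.187.31) does not contain 212.195.187.21
  212.195.187.144/28 (212.195.187.144 - 212.195.187.159) does not contain 212.195.187.21
  212.195.171.0/25 (212.195.171.0 - 212.195.171.127) does not contain 212.195.187.21
  212.195.185.0/24 (212.195.185.0 - 212.195.185.255) does not contain 212.195.187.21
  84.195.187.0/24 (84.195.187.0 - 84.195.187.255) does not contain 212.195.187.21
  212.195.248.0/21 (212.195.248.0 - 212.195.255.255) does not contain 212.195.187.21
  244.195.128.0/18 (244.195.128.0 - 244.195.191.255) does not contain 212.195.187.21
Longest matching prefix is /16 -> interface ge-0/0/7.

ge-0/0/7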